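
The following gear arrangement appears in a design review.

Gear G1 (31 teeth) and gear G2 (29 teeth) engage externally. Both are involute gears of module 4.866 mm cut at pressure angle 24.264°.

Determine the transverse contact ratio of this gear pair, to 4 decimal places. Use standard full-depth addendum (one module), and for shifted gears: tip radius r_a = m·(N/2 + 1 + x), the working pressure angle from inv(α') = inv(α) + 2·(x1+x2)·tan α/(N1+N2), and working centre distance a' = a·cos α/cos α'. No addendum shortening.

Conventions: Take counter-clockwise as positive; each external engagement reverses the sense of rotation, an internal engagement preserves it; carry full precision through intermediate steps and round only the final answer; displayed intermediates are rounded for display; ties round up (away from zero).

single-mesh involute tooth geometry (31T engaging 29T at module 4.866)
base radii: r_b1 = 68.760257, r_b2 = 64.324112
tip radii: r_a1 = 80.289000, r_a2 = 75.423000
no profile shift: α' = α, a' = a
action lengths: √(r_a1²−r_b1²) = 41.452992, √(r_a2²−r_b2²) = 39.383215
base pitch p_b = π·m·cos α = 13.936563
CR = (41.452992 + 39.383215 − 145.980000·sin 24.26400°)/13.936563 = 1.495846
contact ratio ≈ 1.4958

1.4958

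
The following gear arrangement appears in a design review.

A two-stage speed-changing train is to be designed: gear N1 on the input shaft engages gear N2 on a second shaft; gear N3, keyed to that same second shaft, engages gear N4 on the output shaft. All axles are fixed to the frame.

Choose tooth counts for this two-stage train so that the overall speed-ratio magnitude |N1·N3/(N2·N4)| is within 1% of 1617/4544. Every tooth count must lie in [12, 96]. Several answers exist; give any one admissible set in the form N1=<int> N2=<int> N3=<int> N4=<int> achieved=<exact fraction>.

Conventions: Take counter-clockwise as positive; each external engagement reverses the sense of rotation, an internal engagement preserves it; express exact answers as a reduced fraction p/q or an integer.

N1=21 N2=64 N3=77 N4=71 achieved=1617/4544

2-stage fixed-axis compound train for ratio 1617/4544
target = 1617/4544 in lowest terms: an exact hit needs N1·N3 = k·1617 and N2·N4 = k·4544 for one integer k, every count in [12, 96]; additionally prefer no 1:1 stage (N1 ≠ N2, N3 ≠ N4)
k = 1: N1·N3 = 1617 = 21·77, N2·N4 = 4544 = 64·71
achieved = 21·77/(64·71) = 1617/4544; |achieved − target| = 0 ≤ 1617/454400 ✓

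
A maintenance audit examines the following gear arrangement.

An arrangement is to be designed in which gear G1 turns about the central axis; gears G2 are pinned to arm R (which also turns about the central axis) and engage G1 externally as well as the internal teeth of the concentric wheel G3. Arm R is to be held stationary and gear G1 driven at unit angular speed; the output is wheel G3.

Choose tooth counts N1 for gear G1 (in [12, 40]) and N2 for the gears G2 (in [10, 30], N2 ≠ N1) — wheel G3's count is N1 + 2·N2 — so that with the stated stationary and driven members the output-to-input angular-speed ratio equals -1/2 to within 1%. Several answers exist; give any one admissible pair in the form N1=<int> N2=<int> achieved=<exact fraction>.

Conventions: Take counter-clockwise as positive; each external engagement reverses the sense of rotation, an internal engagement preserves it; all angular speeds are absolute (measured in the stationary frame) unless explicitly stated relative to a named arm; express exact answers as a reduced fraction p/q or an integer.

design class (target -1/2): planetary set
Willis with ω_arm = 0: ω_ring/ω_sun = −N1/N3; set equal to -1/2  ⇒  N3/N1 = −1/(-1/2) = 2
N3 = N1 + 2·N2  ⇒  N2/N1 = (N3/N1 − 1)/2 = (2 − 1)/2 = 1/2
smallest multiple with N1 ≥ 12 and N2 ≥ 10: k = 10  ⇒  N1 = 10·2 = 20, N2 = 10·1 = 10 (N1 ≤ 40, N2 ≤ 30, N2 ≠ N1 ✓), N3 = 20 + 2·10 = 40
check: −N1/N3 with N1 = 20, N3 = 40 gives -1/2; |achieved − target| = 0 ≤ 1/200 ✓

N1=20 N2=10 achieved=-1/2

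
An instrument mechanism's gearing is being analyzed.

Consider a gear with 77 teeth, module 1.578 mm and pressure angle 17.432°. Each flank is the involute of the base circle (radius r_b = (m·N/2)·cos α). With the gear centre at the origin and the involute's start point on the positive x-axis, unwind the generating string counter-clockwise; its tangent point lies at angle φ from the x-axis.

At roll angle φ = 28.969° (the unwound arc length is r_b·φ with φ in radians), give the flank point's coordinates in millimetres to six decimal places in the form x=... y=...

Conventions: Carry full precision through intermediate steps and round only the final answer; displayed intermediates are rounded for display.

x=64.904693 y=2.433984

recognized (one wheel, involute flank): single-mesh tooth geometry, m = 1.578, N = 77
pitch radius r_p = m·N/2 = 1.578·77/2 = 60.753000
base radius r_b = r_p·cos α = 60.753000·cos 17.432° = 57.962807
roll angle φ = 28.969° = 0.50560443 rad
x = r_b·(cos φ + φ·sin φ) = 64.904693
y = r_b·(sin φ − φ·cos φ) = 2.433984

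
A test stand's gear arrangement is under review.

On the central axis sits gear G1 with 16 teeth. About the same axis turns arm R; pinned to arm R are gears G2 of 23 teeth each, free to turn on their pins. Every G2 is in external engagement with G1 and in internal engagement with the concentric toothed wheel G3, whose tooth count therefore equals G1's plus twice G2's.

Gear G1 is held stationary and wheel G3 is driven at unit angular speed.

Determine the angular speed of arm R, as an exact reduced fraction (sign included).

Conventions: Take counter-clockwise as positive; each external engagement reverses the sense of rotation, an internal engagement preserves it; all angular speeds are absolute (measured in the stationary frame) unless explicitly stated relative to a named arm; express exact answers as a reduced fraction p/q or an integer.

recognized (axles ride arm R): planetary set, 16/23/62 teeth
ring teeth: 16 + 2·23 = 62
16(ω_sun−ω_arm) = −62(ω_ring−ω_arm),  ω_sun = 0, ω_ring = 1
16(0−ω_arm) = −62(1−ω_arm)  ⇒  78·ω_arm = 62  ⇒  ω_arm = 31/39
exact speed ratio = 31/39

31/39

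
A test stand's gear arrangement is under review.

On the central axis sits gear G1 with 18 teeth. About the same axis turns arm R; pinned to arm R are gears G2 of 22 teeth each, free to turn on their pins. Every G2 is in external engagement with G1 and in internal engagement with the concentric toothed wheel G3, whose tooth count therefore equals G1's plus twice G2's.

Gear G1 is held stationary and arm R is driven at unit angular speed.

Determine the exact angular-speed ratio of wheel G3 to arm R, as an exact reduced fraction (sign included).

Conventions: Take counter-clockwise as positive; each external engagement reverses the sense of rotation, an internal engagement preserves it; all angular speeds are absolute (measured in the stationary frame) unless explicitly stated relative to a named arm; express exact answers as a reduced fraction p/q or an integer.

recognized (axles ride arm R): planetary set, 18/22/62 teeth
ring teeth: 18 + 2·22 = 62
18(ω_sun−ω_arm) = −62(ω_ring−ω_arm),  ω_sun = 0, ω_arm = 1
ω_ring = 1 − (18/62)(0−1) = 40/31
ω_out/ω_in = 40/31

40/31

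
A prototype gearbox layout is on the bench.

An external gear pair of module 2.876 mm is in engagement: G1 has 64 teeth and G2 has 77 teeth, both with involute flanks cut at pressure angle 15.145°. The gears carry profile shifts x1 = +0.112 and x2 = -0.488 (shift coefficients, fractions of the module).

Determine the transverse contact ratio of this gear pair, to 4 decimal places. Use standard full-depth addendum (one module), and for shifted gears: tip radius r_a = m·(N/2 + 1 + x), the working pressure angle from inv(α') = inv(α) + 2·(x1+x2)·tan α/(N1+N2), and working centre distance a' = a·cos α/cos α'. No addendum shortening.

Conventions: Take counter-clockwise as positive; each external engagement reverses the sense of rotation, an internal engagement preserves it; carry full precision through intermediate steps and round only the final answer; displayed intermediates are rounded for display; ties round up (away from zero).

recognized (one external pair, fixed centres): single-mesh tooth geometry, m = 2.876, N1 = 64, N2 = 77
base radii: r_b1 = 88.835520, r_b2 = 106.880235
tip radii: r_a1 = 95.230112, r_a2 = 112.198512
inv(α') = inv(15.145°) + 2·(+0.112-0.488)·tan α/(64+77) = 0.00488981  ⇒  α' = 13.91457°
a' = a·cos α / cos α' = 202.7580·cos 15.145°/cos 13.91457° = 201.632595
action lengths: √(r_a1²−r_b1²) = 34.307792, √(r_a2²−r_b2²) = 34.133875
base pitch p_b = π·m·cos α = 8.721407
CR = (34.307792 + 34.133875 − 201.632595·sin 13.91457°)/8.721407 = 2.287943
contact ratio ≈ 2.2879

2.2879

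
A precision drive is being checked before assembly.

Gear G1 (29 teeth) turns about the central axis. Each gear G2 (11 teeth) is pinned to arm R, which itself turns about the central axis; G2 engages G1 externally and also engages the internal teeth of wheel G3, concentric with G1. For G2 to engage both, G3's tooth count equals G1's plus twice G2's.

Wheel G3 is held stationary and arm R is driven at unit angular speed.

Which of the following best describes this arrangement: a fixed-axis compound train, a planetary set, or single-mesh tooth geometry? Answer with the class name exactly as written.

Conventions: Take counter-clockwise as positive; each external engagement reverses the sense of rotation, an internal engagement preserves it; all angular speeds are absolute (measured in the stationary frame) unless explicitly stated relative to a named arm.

planetary set

planetary set (29T centre, 11T on arm, 51T internal) — Willis relation
classification: planetary set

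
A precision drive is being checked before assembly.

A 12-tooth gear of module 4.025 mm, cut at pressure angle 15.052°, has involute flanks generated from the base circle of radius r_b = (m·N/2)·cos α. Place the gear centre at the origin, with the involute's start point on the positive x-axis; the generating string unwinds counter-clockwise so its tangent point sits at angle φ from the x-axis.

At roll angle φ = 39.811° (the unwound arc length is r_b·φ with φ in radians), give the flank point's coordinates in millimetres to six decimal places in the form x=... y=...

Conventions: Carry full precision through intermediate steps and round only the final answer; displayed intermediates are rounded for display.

recognized (one wheel, involute flank): single-mesh tooth geometry, m = 4.025, N = 12
pitch radius r_p = m·N/2 = 4.025·12/2 = 24.150000
base radius r_b = r_p·cos α = 24.150000·cos 15.052° = 23.321426
roll angle φ = 39.811° = 0.69483303 rad
x = r_b·(cos φ + φ·sin φ) = 28.289647
y = r_b·(sin φ − φ·cos φ) = 2.484054

x=28.289647 y=2.484054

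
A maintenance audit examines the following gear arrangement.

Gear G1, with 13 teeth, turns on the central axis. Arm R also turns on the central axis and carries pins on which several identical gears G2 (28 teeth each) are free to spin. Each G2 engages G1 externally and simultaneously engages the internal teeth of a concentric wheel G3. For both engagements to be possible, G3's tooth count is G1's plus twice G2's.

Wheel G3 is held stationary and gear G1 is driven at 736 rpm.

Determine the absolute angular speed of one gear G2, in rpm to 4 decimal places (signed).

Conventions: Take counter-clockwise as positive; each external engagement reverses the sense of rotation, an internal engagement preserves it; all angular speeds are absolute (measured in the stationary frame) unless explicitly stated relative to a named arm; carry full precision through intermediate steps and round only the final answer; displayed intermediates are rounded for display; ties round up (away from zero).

-170.8571 rpm

recognized (axles ride arm R): planetary set, 13/28/69 teeth
normalise by the input: solve with ω_sun = 1, then scale by 736 rpm
ring teeth: 13 + 2·28 = 69
13(ω_sun−ω_arm) = −69(ω_ring−ω_arm),  ω_ring = 0, ω_sun = 1
13(1−ω_arm) = −69(0−ω_arm)  ⇒  82·ω_arm = 13  ⇒  ω_arm = 13/82
sun–planet mesh: 13·(1−13/82) = −28·(ω_p−ω_arm)  ⇒  ω_p−ω_arm = -897/2296
ω_p = 13/82 − 897/2296 = -13/56
scale: ω_p = -13/56 × 736 rpm = -170.8571 rpm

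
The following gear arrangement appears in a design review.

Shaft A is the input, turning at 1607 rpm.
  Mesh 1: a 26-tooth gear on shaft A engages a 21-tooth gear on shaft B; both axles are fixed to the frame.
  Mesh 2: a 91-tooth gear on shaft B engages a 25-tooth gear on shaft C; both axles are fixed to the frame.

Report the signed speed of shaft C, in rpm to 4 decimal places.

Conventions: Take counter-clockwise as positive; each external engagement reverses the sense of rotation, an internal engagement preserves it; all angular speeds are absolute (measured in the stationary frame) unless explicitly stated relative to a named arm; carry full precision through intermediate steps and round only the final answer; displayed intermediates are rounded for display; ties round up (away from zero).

recognized (3 fixed axles, 2 meshes): fixed-axis compound train
mesh 1 [26T→21T]: ω = 1607.0000×26/21 = 1989.6190 rpm, sense flips to −
mesh 2 [91T→25T]: ω = 1989.6190×91/25 = 7242.2133 rpm, sense flips to +
signed output speed = +7242.2133 rpm

+7242.2133 rpm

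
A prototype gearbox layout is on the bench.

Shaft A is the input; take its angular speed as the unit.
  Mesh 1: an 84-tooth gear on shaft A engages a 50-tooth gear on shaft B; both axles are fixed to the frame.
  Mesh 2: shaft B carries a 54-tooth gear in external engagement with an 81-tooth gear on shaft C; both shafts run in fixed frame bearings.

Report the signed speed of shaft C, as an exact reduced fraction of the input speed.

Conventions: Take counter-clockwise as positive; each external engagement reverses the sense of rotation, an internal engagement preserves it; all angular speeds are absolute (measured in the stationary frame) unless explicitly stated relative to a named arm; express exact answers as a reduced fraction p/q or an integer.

28/25

2-mesh fixed-axis compound train (all bearings frame-fixed)
mesh 1 [84T→50T]: |ω|/ω_in = 1×84/50 = 42/25, sense flips to −
mesh 2 [54T→81T]: |ω|/ω_in = (42/25)×54/81 = 28/25, sense flips to +
signed output speed (× input speed) = 28/25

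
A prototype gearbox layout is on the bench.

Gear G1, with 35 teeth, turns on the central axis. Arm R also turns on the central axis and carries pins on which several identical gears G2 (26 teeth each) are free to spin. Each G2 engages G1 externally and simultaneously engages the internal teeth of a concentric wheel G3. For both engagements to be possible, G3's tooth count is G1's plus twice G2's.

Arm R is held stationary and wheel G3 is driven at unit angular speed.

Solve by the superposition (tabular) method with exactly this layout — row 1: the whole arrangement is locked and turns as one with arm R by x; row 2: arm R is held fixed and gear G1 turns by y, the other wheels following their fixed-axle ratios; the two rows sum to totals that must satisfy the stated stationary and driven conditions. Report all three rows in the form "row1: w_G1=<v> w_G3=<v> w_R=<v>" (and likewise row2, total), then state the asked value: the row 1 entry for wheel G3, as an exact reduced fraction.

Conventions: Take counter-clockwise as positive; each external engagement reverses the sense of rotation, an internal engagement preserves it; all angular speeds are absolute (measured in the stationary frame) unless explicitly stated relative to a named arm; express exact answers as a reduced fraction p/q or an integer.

class = planetary set [G3 = 35+2·26 = 87; Willis about the carrier]
superposition row 1 [locked train]: every member turns x
superposition row 2 [arm held]: sun y, ring −(35/87)·y, arm 0
boundary: total ω_arm = x = 0 and total ω_ring = x − (35/87)·y = 1  ⇒  y = -87/35, x = 0
row 2 ring = −(35/87)·(-87/35) = 1
totals (row 1 + row 2): sun 0 + (-87/35) = -87/35, ring 0 + 1 = 1, arm 0 + 0 = 0
asked cell (row1, ring) = 0

row1: w_G1=0 w_G3=0 w_R=0
row2: w_G1=-87/35 w_G3=1 w_R=0
total: w_G1=-87/35 w_G3=1 w_R=0
asked value: 0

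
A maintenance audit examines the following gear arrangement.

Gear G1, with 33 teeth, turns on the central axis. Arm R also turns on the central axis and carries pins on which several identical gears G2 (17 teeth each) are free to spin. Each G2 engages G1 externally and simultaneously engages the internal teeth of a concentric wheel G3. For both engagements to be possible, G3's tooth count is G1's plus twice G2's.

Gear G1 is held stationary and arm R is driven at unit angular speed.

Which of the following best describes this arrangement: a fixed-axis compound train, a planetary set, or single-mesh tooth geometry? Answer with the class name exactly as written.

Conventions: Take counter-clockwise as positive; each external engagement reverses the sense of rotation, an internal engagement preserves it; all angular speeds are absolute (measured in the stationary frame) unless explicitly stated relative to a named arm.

recognized (axles ride arm R): planetary set, 33/17/67 teeth
classification: planetary set

planetary set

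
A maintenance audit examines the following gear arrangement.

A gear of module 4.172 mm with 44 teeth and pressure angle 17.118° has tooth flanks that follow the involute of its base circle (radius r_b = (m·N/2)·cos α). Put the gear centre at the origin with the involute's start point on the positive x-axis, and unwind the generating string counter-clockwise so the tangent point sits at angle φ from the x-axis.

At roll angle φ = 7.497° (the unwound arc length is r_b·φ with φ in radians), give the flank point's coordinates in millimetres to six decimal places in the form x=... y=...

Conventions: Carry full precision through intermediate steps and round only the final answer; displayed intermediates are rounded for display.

topology: single-mesh involute geometry — m = 4.172, N = 44
pitch radius r_p = m·N/2 = 4.172·44/2 = 91.784000
base radius r_b = r_p·cos α = 91.784000·cos 17.118° = 87.718023
roll angle φ = 7.497° = 0.13084733 rad
x = r_b·(cos φ + φ·sin φ) = 88.465723
y = r_b·(sin φ − φ·cos φ) = 0.065391

x=88.465723 y=0.065391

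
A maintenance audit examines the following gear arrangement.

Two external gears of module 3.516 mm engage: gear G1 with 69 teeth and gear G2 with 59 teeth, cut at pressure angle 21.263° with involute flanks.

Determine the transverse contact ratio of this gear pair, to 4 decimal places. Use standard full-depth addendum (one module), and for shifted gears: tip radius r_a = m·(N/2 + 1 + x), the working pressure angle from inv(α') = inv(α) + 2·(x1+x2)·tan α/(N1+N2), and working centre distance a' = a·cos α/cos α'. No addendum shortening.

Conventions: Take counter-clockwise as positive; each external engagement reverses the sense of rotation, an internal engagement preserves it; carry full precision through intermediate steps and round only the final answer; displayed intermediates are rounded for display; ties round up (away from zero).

recognized (one external pair, fixed centres): single-mesh tooth geometry, m = 3.516, N1 = 69, N2 = 59
base radii: r_b1 = 113.044440, r_b2 = 96.661188
tip radii: r_a1 = 124.818000, r_a2 = 107.238000
no profile shift: α' = α, a' = a
action lengths: √(r_a1²−r_b1²) = 52.919634, √(r_a2²−r_b2²) = 46.439244
base pitch p_b = π·m·cos α = 10.293901
CR = (52.919634 + 46.439244 − 225.024000·sin 21.26300°)/10.293901 = 1.724714
contact ratio ≈ 1.7247

1.7247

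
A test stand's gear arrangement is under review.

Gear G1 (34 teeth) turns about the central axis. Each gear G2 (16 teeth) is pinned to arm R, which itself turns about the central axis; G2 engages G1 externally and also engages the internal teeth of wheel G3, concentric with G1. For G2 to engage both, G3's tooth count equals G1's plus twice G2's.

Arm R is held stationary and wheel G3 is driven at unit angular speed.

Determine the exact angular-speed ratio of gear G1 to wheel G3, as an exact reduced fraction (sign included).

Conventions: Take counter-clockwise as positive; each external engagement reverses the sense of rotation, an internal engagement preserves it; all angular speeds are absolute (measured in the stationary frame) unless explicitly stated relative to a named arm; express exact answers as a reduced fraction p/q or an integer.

-33/17

planetary set (34T centre, 16T on arm, 66T internal) — Willis relation
ring teeth: 34 + 2·16 = 66
34(ω_sun−ω_arm) = −66(ω_ring−ω_arm),  ω_arm = 0, ω_ring = 1
ω_sun = 0 − (66/34)(1−0) = -33/17
ω_out/ω_in = -33/17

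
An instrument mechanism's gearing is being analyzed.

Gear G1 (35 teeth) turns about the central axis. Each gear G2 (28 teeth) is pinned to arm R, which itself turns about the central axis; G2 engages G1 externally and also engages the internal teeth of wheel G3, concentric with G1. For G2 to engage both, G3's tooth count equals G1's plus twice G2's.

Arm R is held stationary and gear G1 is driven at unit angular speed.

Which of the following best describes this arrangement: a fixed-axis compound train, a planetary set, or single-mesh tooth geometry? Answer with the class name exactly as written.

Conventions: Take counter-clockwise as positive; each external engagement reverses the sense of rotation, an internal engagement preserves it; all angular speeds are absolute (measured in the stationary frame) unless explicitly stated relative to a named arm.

planetary set (35T centre, 28T on arm, 91T internal) — Willis relation
classification: planetary set

planetary set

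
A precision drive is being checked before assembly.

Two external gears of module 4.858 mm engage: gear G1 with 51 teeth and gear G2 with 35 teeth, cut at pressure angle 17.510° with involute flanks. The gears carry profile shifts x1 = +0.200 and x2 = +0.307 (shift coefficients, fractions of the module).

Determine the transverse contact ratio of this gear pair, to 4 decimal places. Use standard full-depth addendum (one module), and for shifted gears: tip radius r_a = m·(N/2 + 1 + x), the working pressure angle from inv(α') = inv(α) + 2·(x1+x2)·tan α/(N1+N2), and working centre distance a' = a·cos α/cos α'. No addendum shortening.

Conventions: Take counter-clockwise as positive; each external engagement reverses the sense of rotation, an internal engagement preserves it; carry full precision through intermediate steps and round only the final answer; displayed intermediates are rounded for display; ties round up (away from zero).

1.7479

class = single-mesh tooth geometry [involute pair 51T × 35T, m = 4.858]
base radii: r_b1 = 118.138999, r_b2 = 81.075783
tip radii: r_a1 = 129.708600, r_a2 = 91.364406
inv(α') = inv(17.510°) + 2·(+0.200+0.307)·tan α/(51+35) = 0.01360339  ⇒  α' = 19.41923°
a' = a·cos α / cos α' = 208.8940·cos 17.510°/cos 19.41923° = 211.231508
action lengths: √(r_a1²−r_b1²) = 53.549023, √(r_a2²−r_b2²) = 42.120921
base pitch p_b = π·m·cos α = 14.554691
CR = (53.549023 + 42.120921 − 211.231508·sin 19.41923°)/14.554691 = 1.747902
contact ratio ≈ 1.7479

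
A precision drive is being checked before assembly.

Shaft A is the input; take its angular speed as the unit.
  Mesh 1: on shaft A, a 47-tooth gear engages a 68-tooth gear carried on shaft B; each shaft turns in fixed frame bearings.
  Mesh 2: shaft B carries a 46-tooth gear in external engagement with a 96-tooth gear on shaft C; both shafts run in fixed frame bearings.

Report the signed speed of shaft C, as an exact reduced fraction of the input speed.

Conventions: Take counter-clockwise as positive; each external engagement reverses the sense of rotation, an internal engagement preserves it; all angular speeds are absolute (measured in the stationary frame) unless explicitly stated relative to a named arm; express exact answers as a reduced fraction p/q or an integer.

2-mesh fixed-axis compound train (all bearings frame-fixed)
mesh 1 [47T→68T]: |ω|/ω_in = 1×47/68 = 47/68, sense flips to −
mesh 2 [46T→96T]: |ω|/ω_in = (47/68)×46/96 = 1081/3264, sense flips to +
signed output speed (× input speed) = 1081/3264

1081/3264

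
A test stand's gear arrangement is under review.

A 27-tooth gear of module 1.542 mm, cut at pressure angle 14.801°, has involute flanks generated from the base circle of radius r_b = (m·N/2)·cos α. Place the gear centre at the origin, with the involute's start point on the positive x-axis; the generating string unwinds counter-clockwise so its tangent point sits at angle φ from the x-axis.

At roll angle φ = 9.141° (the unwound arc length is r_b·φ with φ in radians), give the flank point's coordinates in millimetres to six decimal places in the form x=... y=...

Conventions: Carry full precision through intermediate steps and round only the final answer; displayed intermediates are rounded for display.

x=20.380781 y=0.027174

class = single-mesh tooth geometry [base-circle involute, m = 1.542, 27T]
pitch radius r_p = m·N/2 = 1.542·27/2 = 20.817000
base radius r_b = r_p·cos α = 20.817000·cos 14.801° = 20.126270
roll angle φ = 9.141° = 0.15954055 rad
x = r_b·(cos φ + φ·sin φ) = 20.380781
y = r_b·(sin φ − φ·cos φ) = 0.027174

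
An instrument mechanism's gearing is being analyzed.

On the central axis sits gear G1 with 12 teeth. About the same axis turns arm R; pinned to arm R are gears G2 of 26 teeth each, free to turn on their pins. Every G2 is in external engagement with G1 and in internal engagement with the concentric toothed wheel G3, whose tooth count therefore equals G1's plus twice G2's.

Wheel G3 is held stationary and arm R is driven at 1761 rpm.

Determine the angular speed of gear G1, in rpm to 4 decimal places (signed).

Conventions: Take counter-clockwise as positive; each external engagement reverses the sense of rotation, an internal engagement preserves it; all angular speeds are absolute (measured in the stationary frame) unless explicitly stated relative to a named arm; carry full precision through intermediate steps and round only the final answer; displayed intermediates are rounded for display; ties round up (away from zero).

planetary set (12T centre, 26T on arm, 64T internal) — Willis relation
normalise by the input: solve with ω_arm = 1, then scale by 1761 rpm
ring teeth: 12 + 2·26 = 64
12(ω_sun−ω_arm) = −64(ω_ring−ω_arm),  ω_ring = 0, ω_arm = 1
ω_sun = 1 − (64/12)(0−1) = 19/3
scale: ω_sun = 19/3 × 1761 rpm = +11153.0000 rpm

+11153.0000 rpm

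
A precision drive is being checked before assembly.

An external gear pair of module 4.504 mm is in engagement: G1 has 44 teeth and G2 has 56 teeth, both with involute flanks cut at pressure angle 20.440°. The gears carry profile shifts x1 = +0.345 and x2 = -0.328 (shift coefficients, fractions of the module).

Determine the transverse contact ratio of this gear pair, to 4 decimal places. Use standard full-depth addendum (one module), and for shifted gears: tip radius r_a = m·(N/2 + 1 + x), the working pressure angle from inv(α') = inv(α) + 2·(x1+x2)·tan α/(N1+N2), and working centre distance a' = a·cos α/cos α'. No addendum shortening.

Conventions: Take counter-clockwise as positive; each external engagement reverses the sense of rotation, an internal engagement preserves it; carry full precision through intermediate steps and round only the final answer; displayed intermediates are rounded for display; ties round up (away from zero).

recognized (one external pair, fixed centres): single-mesh tooth geometry, m = 4.504, N1 = 44, N2 = 56
base radii: r_b1 = 92.849262, r_b2 = 118.171788
tip radii: r_a1 = 105.145880, r_a2 = 129.138688
inv(α') = inv(20.440°) + 2·(+0.345-0.328)·tan α/(44+56) = 0.01607298  ⇒  α' = 20.49212°
a' = a·cos α / cos α' = 225.2000·cos 20.440°/cos 20.49212° = 225.276475
action lengths: √(r_a1²−r_b1²) = 49.342381, √(r_a2²−r_b2²) = 52.079067
base pitch p_b = π·m·cos α = 13.258844
CR = (49.342381 + 52.079067 − 225.276475·sin 20.49212°)/13.258844 = 1.701277
contact ratio ≈ 1.7013

1.7013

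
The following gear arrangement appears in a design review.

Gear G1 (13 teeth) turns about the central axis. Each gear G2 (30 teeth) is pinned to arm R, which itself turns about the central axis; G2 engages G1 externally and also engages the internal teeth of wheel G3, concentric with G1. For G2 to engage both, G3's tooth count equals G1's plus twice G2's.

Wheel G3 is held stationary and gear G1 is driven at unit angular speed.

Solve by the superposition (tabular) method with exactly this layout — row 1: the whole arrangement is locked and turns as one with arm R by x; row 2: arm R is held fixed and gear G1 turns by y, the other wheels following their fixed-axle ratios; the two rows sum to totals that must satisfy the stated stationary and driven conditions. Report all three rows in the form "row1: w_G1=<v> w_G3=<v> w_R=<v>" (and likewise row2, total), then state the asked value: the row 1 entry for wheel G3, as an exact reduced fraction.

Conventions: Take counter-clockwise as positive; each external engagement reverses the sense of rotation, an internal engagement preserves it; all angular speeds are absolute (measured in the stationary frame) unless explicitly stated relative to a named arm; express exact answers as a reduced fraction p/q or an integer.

row1: w_G1=13/86 w_G3=13/86 w_R=13/86
row2: w_G1=73/86 w_G3=-13/86 w_R=0
total: w_G1=1 w_G3=0 w_R=13/86
asked value: 13/86

recognized (axles ride arm R): planetary set, 13/30/73 teeth
row 1: whole set turns with the arm by x
row 2 — arm fixed, fixed-axis ratios: sun y, ring −(13/73)·y, arm 0
boundary: total ω_ring = x − (13/73)·y = 0 and total ω_sun = x + y = 1  ⇒  y = 73/86, x = 13/86
row 2 ring = −(13/73)·73/86 = -13/86
totals (row 1 + row 2): sun 13/86 + 73/86 = 1, ring 13/86 + (-13/86) = 0, arm 13/86 + 0 = 13/86
asked cell (row1, ring) = 13/86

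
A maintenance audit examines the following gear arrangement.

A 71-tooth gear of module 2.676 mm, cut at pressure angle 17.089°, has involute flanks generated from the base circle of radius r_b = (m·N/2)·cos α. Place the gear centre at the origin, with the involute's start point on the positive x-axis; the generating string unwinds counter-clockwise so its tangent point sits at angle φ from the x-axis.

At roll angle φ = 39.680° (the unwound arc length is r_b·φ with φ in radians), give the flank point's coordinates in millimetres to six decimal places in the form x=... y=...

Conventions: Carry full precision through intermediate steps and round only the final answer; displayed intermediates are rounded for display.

x=110.037205 y=9.579776

single-mesh involute tooth geometry (71T wheel at module 2.676)
pitch radius r_p = m·N/2 = 2.676·71/2 = 94.998000
base radius r_b = r_p·cos α = 94.998000·cos 17.089° = 90.803786
roll angle φ = 39.680° = 0.69254665 rad
x = r_b·(cos φ + φ·sin φ) = 110.037205
y = r_b·(sin φ − φ·cos φ) = 9.579776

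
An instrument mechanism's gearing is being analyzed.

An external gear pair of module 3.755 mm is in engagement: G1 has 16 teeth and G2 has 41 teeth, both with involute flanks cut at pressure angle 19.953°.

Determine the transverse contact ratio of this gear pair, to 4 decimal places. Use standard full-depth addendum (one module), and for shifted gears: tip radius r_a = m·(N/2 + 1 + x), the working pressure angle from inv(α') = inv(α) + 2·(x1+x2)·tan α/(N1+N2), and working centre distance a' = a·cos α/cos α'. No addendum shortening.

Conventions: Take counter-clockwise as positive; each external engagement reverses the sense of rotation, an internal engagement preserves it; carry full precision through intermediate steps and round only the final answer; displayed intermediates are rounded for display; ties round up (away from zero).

1.6104

single-mesh involute tooth geometry (16T engaging 41T at module 3.755)
base radii: r_b1 = 28.236785, r_b2 = 72.356761
tip radii: r_a1 = 33.795000, r_a2 = 80.732500
no profile shift: α' = α, a' = a
action lengths: √(r_a1²−r_b1²) = 18.568414, √(r_a2²−r_b2²) = 35.808318
base pitch p_b = π·m·cos α = 11.088559
CR = (18.568414 + 35.808318 − 107.017500·sin 19.95300°)/11.088559 = 1.610407
contact ratio ≈ 1.6104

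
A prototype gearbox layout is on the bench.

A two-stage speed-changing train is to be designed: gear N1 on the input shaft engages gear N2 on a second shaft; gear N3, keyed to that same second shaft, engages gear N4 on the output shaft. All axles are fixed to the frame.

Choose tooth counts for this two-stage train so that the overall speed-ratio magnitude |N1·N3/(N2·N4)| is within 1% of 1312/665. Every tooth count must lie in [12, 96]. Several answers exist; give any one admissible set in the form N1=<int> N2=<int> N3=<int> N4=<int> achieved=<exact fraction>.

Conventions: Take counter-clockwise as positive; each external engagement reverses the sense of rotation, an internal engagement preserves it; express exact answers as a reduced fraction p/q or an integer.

N1=16 N2=19 N3=82 N4=35 achieved=1312/665

class = fixed-axis compound train [2-stage, 1312/665 wanted]
target = 1312/665 in lowest terms: an exact hit needs N1·N3 = k·1312 and N2·N4 = k·665 for one integer k, every count in [12, 96]; additionally prefer no 1:1 stage (N1 ≠ N2, N3 ≠ N4)
k = 1: N1·N3 = 1312 = 16·82, N2·N4 = 665 = 19·35
achieved = 16·82/(19·35) = 1312/665; |achieved − target| = 0 ≤ 328/16625 ✓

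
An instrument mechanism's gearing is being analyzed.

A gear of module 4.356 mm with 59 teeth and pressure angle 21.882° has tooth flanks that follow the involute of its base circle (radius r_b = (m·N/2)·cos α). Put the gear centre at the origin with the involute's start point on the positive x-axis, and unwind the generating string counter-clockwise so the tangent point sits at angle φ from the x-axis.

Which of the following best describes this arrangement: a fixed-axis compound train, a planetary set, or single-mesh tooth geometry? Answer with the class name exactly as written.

single-mesh involute tooth geometry (59T wheel at module 4.356)
classification: single-mesh tooth geometry

single-mesh tooth geometry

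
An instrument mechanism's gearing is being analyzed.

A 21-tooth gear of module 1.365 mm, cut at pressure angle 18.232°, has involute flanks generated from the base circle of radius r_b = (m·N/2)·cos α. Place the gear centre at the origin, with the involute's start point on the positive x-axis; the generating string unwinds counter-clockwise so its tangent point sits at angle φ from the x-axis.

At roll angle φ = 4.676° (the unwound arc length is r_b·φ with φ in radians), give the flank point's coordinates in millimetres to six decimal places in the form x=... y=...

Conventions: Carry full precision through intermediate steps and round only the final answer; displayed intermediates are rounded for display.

x=13.658231 y=0.002465

topology: single-mesh involute geometry — m = 1.365, N = 21
pitch radius r_p = m·N/2 = 1.365·21/2 = 14.332500
base radius r_b = r_p·cos α = 14.332500·cos 18.232° = 13.612972
roll angle φ = 4.676° = 0.08161160 rad
x = r_b·(cos φ + φ·sin φ) = 13.658231
y = r_b·(sin φ − φ·cos φ) = 0.002465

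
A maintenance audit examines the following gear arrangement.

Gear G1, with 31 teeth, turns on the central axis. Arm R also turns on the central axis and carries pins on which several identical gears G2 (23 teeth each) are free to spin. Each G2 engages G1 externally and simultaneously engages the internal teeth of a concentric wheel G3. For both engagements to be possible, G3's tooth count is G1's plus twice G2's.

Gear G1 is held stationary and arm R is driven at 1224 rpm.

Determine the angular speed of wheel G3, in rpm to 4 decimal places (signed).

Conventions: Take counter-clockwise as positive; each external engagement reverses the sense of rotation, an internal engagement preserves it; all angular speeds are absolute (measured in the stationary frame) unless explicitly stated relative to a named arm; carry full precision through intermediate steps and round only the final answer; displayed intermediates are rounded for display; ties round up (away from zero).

+1716.7792 rpm

recognized (axles ride arm R): planetary set, 31/23/77 teeth
normalise by the input: solve with ω_arm = 1, then scale by 1224 rpm
ring teeth: 31 + 2·23 = 77
31(ω_sun−ω_arm) = −77(ω_ring−ω_arm),  ω_sun = 0, ω_arm = 1
ω_ring = 1 − (31/77)(0−1) = 108/77
scale: ω_ring = 108/77 × 1224 rpm = +1716.7792 rpm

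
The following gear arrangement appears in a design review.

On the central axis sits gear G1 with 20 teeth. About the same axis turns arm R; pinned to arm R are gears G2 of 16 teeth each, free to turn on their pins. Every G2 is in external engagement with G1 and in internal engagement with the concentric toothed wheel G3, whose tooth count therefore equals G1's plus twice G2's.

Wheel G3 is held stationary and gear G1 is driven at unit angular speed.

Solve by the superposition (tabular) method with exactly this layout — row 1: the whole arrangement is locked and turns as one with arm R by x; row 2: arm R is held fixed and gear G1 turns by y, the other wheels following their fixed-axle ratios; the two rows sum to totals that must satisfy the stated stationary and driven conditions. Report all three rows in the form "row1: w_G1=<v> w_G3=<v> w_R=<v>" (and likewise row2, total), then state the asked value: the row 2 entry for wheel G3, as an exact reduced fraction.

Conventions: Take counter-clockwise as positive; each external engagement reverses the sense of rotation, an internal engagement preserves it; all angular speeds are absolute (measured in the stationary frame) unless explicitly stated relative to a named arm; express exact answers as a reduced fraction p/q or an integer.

planetary set (20T centre, 16T on arm, 52T internal) — Willis relation
row 1 — lock + rotate with arm: ω_sun = ω_ring = ω_arm = x
superposition row 2 [arm held]: sun y, ring −(20/52)·y, arm 0
boundary: total ω_ring = x − (20/52)·y = 0 and total ω_sun = x + y = 1  ⇒  y = 13/18, x = 5/18
row 2 ring = −(20/52)·13/18 = -5/18
totals (row 1 + row 2): sun 5/18 + 13/18 = 1, ring 5/18 + (-5/18) = 0, arm 5/18 + 0 = 5/18
asked cell (row2, ring) = -5/18

row1: w_G1=5/18 w_G3=5/18 w_R=5/18
row2: w_G1=13/18 w_G3=-5/18 w_R=0
total: w_G1=1 w_G3=0 w_R=5/18
asked value: -5/18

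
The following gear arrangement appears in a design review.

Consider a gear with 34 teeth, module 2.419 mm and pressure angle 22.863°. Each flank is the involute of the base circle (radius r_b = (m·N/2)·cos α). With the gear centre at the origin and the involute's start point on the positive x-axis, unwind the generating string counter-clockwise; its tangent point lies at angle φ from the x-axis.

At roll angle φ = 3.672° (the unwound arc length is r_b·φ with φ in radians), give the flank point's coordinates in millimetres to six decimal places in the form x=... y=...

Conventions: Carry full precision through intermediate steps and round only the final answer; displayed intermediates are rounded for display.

class = single-mesh tooth geometry [base-circle involute, m = 2.419, 34T]
pitch radius r_p = m·N/2 = 2.419·34/2 = 41.123000
base radius r_b = r_p·cos α = 41.123000·cos 22.863° = 37.892233
roll angle φ = 3.672° = 0.06408849 rad
x = r_b·(cos φ + φ·sin φ) = 37.969971
y = r_b·(sin φ − φ·cos φ) = 0.003323

x=37.969971 y=0.003323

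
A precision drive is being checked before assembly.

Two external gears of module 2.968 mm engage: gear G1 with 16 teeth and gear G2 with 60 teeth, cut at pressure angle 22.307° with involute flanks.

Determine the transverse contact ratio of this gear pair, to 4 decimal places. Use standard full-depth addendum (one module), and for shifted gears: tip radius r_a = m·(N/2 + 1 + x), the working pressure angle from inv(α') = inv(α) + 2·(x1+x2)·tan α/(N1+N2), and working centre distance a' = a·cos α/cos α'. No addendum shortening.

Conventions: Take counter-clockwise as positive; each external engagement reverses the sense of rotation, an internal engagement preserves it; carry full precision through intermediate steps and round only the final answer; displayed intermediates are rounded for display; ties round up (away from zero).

class = single-mesh tooth geometry [involute pair 16T × 60T, m = 2.968]
base radii: r_b1 = 21.967079, r_b2 = 82.376545
tip radii: r_a1 = 26.712000, r_a2 = 92.008000
no profile shift: α' = α, a' = a
action lengths: √(r_a1²−r_b1²) = 15.197974, √(r_a2²−r_b2²) = 40.982642
base pitch p_b = π·m·cos α = 8.626452
CR = (15.197974 + 40.982642 − 112.784000·sin 22.30700°)/8.626452 = 1.550033
contact ratio ≈ 1.5500

1.5500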